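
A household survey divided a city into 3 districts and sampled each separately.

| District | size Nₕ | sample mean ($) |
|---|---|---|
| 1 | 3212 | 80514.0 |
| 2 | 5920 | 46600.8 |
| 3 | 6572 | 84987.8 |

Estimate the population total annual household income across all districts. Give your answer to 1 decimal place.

Estimate total by summing Nₕ·x̄ₕ over strata.
3212·80514.0 + 5920·46600.8 + 6572·84987.8 = 258610968 + 275876736 + 558539821.6 = 1093027525.6.

1093027525.6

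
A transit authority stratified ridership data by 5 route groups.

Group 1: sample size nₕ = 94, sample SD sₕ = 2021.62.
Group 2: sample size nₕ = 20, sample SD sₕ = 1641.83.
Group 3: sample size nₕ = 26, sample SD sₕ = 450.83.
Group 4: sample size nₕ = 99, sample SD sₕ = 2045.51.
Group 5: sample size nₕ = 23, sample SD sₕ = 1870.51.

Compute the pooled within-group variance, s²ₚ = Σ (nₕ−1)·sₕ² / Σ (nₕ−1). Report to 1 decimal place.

1: (94−1)·2021.62² = 93·4086947.4244 = 380086110.4692
2: (20−1)·1641.83² = 19·2695605.7489 = 51216509.2291
3: (26−1)·450.83² = 25·203247.6889 = 5081192.2225
4: (99−1)·2045.51² = 98·4184111.1601 = 410042893.6898
5: (23−1)·1870.51² = 22·3498807.6601 = 76973768.5222
Numerator = 923400474.1328; denominator = Σ(nₕ−1) = 257.
s²ₚ = 923400474.1328/257 = 3592997.954... → 3592998.0.

3592998.0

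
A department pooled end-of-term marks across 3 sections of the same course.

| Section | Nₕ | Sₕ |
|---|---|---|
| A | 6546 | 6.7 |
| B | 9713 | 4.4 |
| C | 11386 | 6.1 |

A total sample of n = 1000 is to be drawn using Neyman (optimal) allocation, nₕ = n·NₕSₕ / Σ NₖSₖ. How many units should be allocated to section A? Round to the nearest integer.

A: NₕSₕ = 6546·6.7 = 43858.2
B: NₕSₕ = 9713·4.4 = 42737.2
C: NₕSₕ = 11386·6.1 = 69454.6
Σ NₕSₕ = 156050.
n_A = 1000·43858.2/156050 = 281.052... → 281.

281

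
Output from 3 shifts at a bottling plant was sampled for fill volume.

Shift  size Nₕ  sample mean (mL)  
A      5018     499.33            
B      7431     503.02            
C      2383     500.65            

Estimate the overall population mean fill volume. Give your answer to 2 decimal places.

501.39

N = 14832; weights Wₕ = Nₕ/N = (0.3383, 0.5010, 0.1607).
x̄_st = Σ Wₕ·x̄ₕ = 0.3383·499.33 + 0.5010·503.02 + 0.1607·500.65 ≈ 501.3908...
→ 501.39.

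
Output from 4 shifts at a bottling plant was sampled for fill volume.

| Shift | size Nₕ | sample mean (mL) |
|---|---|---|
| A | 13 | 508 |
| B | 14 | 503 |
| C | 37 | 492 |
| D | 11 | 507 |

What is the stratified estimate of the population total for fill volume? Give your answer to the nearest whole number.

Estimate total by summing Nₕ·x̄ₕ over strata.
13·508 + 14·503 + 37·492 + 11·507 = 6604 + 7042 + 18204 + 5577 = 37427.

37427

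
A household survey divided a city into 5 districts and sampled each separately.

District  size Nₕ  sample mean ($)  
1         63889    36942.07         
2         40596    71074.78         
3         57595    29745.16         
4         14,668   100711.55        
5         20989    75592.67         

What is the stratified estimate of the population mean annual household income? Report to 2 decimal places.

x̄_st = (Σ Nₕx̄ₕ) / (Σ Nₕ) = (63889·36942.07 + 40596·71074.78 + 57595·29745.16 + 14668·100711.55 + 20989·75592.67) / 197737
= 10022567735.34 / 197737 = 50686.3548... → 50686.35.

50686.35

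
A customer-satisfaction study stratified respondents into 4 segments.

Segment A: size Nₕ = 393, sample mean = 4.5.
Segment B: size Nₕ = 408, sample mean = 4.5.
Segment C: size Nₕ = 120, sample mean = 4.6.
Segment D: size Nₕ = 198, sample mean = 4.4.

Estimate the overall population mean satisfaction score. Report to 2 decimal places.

x̄_st = (Σ Nₕx̄ₕ) / (Σ Nₕ) = (393·4.5 + 408·4.5 + 120·4.6 + 198·4.4) / 1119
= 5027.7 / 1119 = 4.4930... → 4.49.

4.49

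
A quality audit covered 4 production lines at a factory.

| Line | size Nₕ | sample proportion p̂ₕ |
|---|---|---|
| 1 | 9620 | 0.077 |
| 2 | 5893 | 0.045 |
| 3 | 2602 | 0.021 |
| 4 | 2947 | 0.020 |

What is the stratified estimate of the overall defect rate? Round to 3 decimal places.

0.053

Wₕ = Nₕ/N with N = 21062: 0.4567, 0.2798, 0.1235, 0.1399.
p̂_st = 0.4567·0.077 + 0.2798·0.045 + 0.1235·0.021 + 0.1399·0.020 ≈ 0.05315... → 0.053.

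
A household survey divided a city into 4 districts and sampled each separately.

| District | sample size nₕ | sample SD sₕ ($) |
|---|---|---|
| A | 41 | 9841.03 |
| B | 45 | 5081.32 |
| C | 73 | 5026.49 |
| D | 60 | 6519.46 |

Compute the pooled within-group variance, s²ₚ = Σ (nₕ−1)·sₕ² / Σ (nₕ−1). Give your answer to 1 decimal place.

43426642.4

Degrees of freedom: 40 + 44 + 72 + 59 = 215.
Σ(nₕ−1)sₕ² = 40·96845871.4609 + 44·25819812.9424 + 72·25265601.7201 + 59·42503358.6916 = 9336728114.5532.
s²ₚ = 9336728114.5532 / 215 = 43426642.393... → 43426642.4.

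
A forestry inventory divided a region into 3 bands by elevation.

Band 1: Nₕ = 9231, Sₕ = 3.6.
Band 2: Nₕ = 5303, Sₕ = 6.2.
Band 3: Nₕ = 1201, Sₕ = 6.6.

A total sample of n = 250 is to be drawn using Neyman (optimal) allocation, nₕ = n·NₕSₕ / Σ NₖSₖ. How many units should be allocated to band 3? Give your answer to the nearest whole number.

1: NₕSₕ = 9231·3.6 = 33231.6
2: NₕSₕ = 5303·6.2 = 32878.6
3: NₕSₕ = 1201·6.6 = 7926.6
Σ NₕSₕ = 74036.8.
n_3 = 250·7926.6/74036.8 = 26.766... → 27.

27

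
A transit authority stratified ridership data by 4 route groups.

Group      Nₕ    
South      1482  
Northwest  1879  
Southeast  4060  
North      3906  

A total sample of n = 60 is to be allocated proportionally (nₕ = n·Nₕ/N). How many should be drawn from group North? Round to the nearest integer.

Share of group North = 3906/11327 = 0.34484.
Allocate 60 × 0.34484 = 20.690... → 21.

21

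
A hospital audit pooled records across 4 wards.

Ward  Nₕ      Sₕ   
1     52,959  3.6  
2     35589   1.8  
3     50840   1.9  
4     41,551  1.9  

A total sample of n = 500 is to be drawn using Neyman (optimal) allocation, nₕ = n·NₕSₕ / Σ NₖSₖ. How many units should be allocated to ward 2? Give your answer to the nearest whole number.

1: NₕSₕ = 52959·3.6 = 190652.4
2: NₕSₕ = 35589·1.8 = 64060.2
3: NₕSₕ = 50840·1.9 = 96596
4: NₕSₕ = 41551·1.9 = 78946.9
Σ NₕSₕ = 430255.5.
n_2 = 500·64060.2/430255.5 = 74.444... → 74.

74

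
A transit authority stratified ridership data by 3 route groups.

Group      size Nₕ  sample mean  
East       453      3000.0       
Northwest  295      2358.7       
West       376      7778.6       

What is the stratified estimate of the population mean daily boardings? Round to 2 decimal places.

4430.22

N = 453 + 295 + 376 = 1124.
Weight each subgroup mean by Nₕ/N and sum.
Σ Nₕx̄ₕ = 453·3000.0 + 295·2358.7 + 376·7778.6 = 1359000 + 695816.5 + 2924753.6 = 4979570.1.
Divide by N: 4979570.1 / 1124 = 4430.2225... → 4430.22.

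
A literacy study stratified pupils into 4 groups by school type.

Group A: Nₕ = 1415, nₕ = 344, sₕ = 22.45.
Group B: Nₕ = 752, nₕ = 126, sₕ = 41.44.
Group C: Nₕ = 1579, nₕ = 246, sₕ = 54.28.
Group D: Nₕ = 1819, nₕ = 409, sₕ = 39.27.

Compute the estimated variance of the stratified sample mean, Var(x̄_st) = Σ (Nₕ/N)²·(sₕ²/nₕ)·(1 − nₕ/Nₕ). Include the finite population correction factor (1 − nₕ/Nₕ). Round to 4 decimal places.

1.4051

N = 5565; Wₕ = Nₕ/N.
group A: (1415/5565)²·22.45²/344·(1 − 344/1415) = 0.0716952
group B: (752/5565)²·41.44²/126·(1 − 126/752) = 0.2071719
group C: (1579/5565)²·54.28²/246·(1 − 246/1579) = 0.8140040
group D: (1819/5565)²·39.27²/409·(1 − 409/1819) = 0.3122626
Sum = 1.4051336 → 1.4051.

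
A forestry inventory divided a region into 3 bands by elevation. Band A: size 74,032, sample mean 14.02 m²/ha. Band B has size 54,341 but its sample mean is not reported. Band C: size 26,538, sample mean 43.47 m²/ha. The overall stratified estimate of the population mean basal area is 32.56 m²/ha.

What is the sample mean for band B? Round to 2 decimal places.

Σ Nₕx̄ₕ = N·μ, so 54341·x̄_B = 154911·32.56 − (74032·14.02 + 26538·43.47).
= 5043902.16 − 2191535.5 = 2852366.66.
x̄_B = 2852366.66 / 54341 = 52.4901... → 52.49.

52.49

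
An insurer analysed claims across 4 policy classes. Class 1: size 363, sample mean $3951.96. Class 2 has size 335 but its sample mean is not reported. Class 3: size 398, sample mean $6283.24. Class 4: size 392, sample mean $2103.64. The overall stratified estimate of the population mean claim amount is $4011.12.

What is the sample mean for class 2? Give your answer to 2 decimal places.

N = 363 + 335 + 398 + 392 = 1488.
Overall total = μ·N = 4011.12·1488 = 5968546.56.
Subtract the known strata: 363·3951.96 + 398·6283.24 + 392·2103.64 = 4759917.88.
Remaining total for class 2: 5968546.56 − 4759917.88 = 1208628.68.
Divide by its size: 1208628.68 / 335 = 3607.8468... → 3607.85.

3607.85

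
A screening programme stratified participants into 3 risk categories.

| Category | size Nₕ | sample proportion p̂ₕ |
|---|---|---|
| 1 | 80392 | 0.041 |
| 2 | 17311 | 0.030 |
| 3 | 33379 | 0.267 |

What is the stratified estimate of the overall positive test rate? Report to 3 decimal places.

0.097

Wₕ = Nₕ/N with N = 131082: 0.6133, 0.1321, 0.2546.
p̂_st = 0.6133·0.041 + 0.1321·0.030 + 0.2546·0.267 ≈ 0.09710... → 0.097.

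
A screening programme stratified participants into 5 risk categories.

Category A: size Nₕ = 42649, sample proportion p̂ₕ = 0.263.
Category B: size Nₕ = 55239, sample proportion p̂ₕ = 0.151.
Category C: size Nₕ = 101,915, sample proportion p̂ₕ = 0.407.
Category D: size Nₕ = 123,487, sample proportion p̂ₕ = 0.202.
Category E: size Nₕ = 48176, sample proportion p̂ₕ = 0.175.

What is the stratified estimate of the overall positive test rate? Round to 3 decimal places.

0.254

Wₕ = Nₕ/N with N = 371466: 0.1148, 0.1487, 0.2744, 0.3324, 0.1297.
p̂_st = 0.1148·0.263 + 0.1487·0.151 + 0.2744·0.407 + 0.3324·0.202 + 0.1297·0.175 ≈ 0.25416... → 0.254.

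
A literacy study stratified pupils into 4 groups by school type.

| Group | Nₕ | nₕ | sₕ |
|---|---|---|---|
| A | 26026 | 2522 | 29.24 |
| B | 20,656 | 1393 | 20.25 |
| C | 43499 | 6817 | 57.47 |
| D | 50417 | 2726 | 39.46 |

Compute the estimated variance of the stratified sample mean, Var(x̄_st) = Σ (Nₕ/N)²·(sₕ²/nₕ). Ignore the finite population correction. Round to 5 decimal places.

N = 140598; Wₕ = Nₕ/N.
group A: (26026/140598)²·29.24²/2522 = 0.01161626
group B: (20656/140598)²·20.25²/1393 = 0.00635379
group C: (43499/140598)²·57.47²/6817 = 0.04637558
group D: (50417/140598)²·39.46²/2726 = 0.07344868
Sum = 0.13779432 → 0.13779.

0.13779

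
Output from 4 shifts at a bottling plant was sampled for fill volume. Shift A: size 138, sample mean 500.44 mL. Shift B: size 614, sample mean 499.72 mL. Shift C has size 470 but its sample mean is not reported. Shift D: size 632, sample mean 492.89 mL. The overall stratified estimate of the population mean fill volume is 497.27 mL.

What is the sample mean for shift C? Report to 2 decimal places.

499.03

N = 138 + 614 + 470 + 632 = 1854.
Overall total = μ·N = 497.27·1854 = 921938.58.
Subtract the known strata: 138·500.44 + 614·499.72 + 632·492.89 = 687395.28.
Remaining total for shift C: 921938.58 − 687395.28 = 234543.3.
Divide by its size: 234543.3 / 470 = 499.0283... → 499.03.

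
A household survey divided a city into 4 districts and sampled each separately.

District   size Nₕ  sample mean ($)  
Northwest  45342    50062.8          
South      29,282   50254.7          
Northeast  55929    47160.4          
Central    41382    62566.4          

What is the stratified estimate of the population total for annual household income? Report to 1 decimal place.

8968262379.4

Estimate total by summing Nₕ·x̄ₕ over strata.
45342·50062.8 + 29282·50254.7 + 55929·47160.4 + 41382·62566.4 = 2269947477.6 + 1471558125.4 + 2637634011.6 + 2589122764.8 = 8968262379.4.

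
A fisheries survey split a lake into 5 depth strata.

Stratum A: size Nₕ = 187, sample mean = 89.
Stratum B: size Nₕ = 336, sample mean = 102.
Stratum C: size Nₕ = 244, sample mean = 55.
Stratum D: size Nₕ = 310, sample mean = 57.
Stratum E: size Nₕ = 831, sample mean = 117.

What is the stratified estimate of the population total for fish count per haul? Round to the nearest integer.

179232

Estimate total by summing Nₕ·x̄ₕ over strata.
187·89 + 336·102 + 244·55 + 310·57 + 831·117 = 16643 + 34272 + 13420 + 17670 + 97227 = 179232.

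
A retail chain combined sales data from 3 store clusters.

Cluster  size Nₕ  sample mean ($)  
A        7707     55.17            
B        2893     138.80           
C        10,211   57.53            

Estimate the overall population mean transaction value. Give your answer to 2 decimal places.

67.95

N = 20811; weights Wₕ = Nₕ/N = (0.3703, 0.1390, 0.4907).
x̄_st = Σ Wₕ·x̄ₕ = 0.3703·55.17 + 0.1390·138.80 + 0.4907·57.53 ≈ 67.9536...
→ 67.95.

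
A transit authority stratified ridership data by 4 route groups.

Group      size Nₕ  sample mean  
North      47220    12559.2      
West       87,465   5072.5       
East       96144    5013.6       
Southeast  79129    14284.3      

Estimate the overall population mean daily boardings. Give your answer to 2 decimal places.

8546.45

x̄_st = (Σ Nₕx̄ₕ) / (Σ Nₕ) = (47220·12559.2 + 87465·5072.5 + 96144·5013.6 + 79129·14284.3) / 309958
= 2649041569.6 / 309958 = 8546.4533... → 8546.45.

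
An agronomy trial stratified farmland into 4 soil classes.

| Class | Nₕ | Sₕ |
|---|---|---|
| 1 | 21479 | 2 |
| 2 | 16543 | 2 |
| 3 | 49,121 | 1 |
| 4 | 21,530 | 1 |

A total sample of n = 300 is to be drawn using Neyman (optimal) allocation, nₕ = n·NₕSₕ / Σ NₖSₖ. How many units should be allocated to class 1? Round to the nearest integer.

88

1: NₕSₕ = 21479·2 = 42958
2: NₕSₕ = 16543·2 = 33086
3: NₕSₕ = 49121·1 = 49121
4: NₕSₕ = 21530·1 = 21530
Σ NₕSₕ = 146695.
n_1 = 300·42958/146695 = 87.852... → 88.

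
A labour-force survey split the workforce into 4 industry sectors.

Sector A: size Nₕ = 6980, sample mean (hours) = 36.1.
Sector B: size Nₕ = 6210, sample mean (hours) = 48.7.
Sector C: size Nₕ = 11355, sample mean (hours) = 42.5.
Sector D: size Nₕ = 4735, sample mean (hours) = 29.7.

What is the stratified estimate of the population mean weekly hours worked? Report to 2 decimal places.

x̄_st = (Σ Nₕx̄ₕ) / (Σ Nₕ) = (6980·36.1 + 6210·48.7 + 11355·42.5 + 4735·29.7) / 29280
= 1177622 / 29280 = 40.2193... → 40.22.

40.22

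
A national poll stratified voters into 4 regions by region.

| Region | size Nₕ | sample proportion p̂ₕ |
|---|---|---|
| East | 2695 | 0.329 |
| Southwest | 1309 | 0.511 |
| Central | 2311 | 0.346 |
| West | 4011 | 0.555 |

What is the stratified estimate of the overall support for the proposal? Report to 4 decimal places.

Wₕ = Nₕ/N with N = 10326: 0.2610, 0.1268, 0.2238, 0.3884.
p̂_st = 0.2610·0.329 + 0.1268·0.511 + 0.2238·0.346 + 0.3884·0.555 ≈ 0.443663... → 0.4437.

0.4437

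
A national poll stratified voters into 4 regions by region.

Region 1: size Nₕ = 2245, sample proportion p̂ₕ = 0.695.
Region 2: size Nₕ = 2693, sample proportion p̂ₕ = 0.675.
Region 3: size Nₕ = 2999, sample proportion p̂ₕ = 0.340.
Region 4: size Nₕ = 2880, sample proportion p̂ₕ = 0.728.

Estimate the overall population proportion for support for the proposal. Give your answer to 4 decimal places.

Wₕ = Nₕ/N with N = 10817: 0.2075, 0.2490, 0.2772, 0.2662.
p̂_st = 0.2075·0.695 + 0.2490·0.675 + 0.2772·0.340 + 0.2662·0.728 ≈ 0.600384... → 0.6004.

0.6004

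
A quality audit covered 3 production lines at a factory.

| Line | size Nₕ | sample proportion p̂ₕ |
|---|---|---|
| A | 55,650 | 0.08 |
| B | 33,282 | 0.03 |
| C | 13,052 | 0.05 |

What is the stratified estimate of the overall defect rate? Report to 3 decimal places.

0.060

N = 55650 + 33282 + 13052 = 101984.
Overall proportion = Σ (Nₕ/N)·p̂ₕ.
Σ Nₕp̂ₕ = 4452 + 998.46 + 652.6 = 6103.06.
6103.06 / 101984 = 0.05984... → 0.060.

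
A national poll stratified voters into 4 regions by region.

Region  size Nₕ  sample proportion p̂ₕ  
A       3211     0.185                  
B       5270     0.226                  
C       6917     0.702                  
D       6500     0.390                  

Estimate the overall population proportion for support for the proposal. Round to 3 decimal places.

0.419

N = 3211 + 5270 + 6917 + 6500 = 21898.
Overall proportion = Σ (Nₕ/N)·p̂ₕ.
Σ Nₕp̂ₕ = 594.035 + 1191.02 + 4855.734 + 2535 = 9175.789.
9175.789 / 21898 = 0.41902... → 0.419.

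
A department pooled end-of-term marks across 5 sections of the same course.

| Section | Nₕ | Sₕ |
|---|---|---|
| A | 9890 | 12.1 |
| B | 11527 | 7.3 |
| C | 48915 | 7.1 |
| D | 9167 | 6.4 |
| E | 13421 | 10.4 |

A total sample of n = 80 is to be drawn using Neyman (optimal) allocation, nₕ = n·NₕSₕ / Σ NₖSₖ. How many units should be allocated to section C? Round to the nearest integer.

37

A: NₕSₕ = 9890·12.1 = 119669
B: NₕSₕ = 11527·7.3 = 84147.1
C: NₕSₕ = 48915·7.1 = 347296.5
D: NₕSₕ = 9167·6.4 = 58668.8
E: NₕSₕ = 13421·10.4 = 139578.4
Σ NₕSₕ = 749359.8.
n_C = 80·347296.5/749359.8 = 37.077... → 37.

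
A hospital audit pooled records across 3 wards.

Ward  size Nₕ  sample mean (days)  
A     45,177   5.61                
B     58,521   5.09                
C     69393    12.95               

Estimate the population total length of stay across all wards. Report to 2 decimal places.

Population total = Σ Nₕ·x̄ₕ (each stratum's size times its mean).
45177·5.61 + 58521·5.09 + 69393·12.95 = 253442.97 + 297871.89 + 898639.35 = 1449954.21.

1449954.21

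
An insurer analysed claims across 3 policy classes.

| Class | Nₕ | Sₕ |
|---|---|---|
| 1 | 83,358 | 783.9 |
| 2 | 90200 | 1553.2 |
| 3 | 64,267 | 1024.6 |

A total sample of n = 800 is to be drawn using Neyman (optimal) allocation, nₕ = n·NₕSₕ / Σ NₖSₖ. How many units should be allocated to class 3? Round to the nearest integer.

194

1: NₕSₕ = 83358·783.9 = 65344336.2
2: NₕSₕ = 90200·1553.2 = 140098640
3: NₕSₕ = 64267·1024.6 = 65847968.2
Σ NₕSₕ = 271290944.4.
n_3 = 800·65847968.2/271290944.4 = 194.177... → 194.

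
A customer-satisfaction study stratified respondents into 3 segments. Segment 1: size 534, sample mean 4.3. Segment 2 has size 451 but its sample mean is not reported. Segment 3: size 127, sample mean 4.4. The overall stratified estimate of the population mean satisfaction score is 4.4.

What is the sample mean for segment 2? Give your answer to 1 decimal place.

4.5

Σ Nₕx̄ₕ = N·μ, so 451·x̄_2 = 1112·4.4 − (534·4.3 + 127·4.4).
= 4892.8 − 2855 = 2037.8.
x̄_2 = 2037.8 / 451 = 4.518... → 4.5.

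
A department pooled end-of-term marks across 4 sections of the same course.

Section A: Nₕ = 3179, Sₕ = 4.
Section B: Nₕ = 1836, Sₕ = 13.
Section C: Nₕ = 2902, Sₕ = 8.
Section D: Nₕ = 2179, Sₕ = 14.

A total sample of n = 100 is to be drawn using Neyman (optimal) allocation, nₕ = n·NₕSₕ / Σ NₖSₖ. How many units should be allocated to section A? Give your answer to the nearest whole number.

Σ NₕSₕ = 3179·4 + 1836·13 + 2902·8 + 2179·14 = 90306.
Share for A: 12716/90306 = 0.14081.
n_A = 100 × 0.14081 = 14.081... → 14.

14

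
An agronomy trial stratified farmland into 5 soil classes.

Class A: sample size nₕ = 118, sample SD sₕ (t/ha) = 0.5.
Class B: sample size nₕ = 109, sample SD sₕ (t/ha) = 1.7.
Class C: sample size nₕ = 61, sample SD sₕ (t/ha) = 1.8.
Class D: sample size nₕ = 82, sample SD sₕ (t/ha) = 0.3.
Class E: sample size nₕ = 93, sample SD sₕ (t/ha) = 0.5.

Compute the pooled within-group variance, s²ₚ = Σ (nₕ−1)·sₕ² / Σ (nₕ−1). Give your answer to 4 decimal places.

1.2359

Degrees of freedom: 117 + 108 + 60 + 81 + 92 = 458.
Σ(nₕ−1)sₕ² = 117·0.25 + 108·2.89 + 60·3.24 + 81·0.09 + 92·0.25 = 566.06.
s²ₚ = 566.06 / 458 = 1.235939... → 1.2359.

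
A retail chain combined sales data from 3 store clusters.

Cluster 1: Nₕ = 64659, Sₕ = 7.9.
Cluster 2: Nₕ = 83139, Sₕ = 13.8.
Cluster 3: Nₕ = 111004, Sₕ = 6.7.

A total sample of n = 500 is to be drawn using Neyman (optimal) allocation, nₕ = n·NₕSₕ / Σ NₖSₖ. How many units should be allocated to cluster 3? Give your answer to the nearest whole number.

155

Σ NₕSₕ = 64659·7.9 + 83139·13.8 + 111004·6.7 = 2401851.1.
Share for 3: 743726.8/2401851.1 = 0.30965.
n_3 = 500 × 0.30965 = 154.824... → 155.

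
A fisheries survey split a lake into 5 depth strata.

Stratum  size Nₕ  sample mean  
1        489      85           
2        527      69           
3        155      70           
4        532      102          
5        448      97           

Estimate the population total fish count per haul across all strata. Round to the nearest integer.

186498

Population total = Σ Nₕ·x̄ₕ (each stratum's size times its mean).
489·85 + 527·69 + 155·70 + 532·102 + 448·97 = 41565 + 36363 + 10850 + 54264 + 43456 = 186498.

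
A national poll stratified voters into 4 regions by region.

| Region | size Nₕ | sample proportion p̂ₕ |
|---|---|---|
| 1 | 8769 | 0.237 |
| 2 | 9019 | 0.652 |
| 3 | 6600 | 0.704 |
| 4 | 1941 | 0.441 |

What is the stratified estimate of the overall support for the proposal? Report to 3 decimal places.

0.511

N = 8769 + 9019 + 6600 + 1941 = 26329.
Overall proportion = Σ (Nₕ/N)·p̂ₕ.
Σ Nₕp̂ₕ = 2078.253 + 5880.388 + 4646.4 + 855.981 = 13461.022.
13461.022 / 26329 = 0.51126... → 0.511.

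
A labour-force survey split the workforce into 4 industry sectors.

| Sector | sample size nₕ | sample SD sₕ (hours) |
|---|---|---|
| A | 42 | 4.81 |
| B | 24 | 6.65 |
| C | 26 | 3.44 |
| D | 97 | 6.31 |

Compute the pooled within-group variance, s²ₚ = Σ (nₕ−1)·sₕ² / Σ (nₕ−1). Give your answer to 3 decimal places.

Degrees of freedom: 41 + 23 + 25 + 96 = 185.
Σ(nₕ−1)sₕ² = 41·23.1361 + 23·44.2225 + 25·11.8336 + 96·39.8161 = 6083.8832.
s²ₚ = 6083.8832 / 185 = 32.88586... → 32.886.

32.886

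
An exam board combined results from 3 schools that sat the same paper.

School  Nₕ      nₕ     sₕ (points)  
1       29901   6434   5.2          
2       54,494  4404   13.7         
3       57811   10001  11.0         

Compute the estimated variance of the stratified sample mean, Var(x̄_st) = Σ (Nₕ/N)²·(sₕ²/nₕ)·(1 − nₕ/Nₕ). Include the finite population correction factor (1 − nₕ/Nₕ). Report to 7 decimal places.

0.0075520

N = 142206; Wₕ = Nₕ/N.
school 1: (29901/142206)²·5.2²/6434·(1 − 6434/29901) = 0.0001458254
school 2: (54494/142206)²·13.7²/4404·(1 − 4404/54494) = 0.0057525142
school 3: (57811/142206)²·11.0²/10001·(1 − 10001/57811) = 0.0016536185
Sum = 0.0075519581 → 0.0075520.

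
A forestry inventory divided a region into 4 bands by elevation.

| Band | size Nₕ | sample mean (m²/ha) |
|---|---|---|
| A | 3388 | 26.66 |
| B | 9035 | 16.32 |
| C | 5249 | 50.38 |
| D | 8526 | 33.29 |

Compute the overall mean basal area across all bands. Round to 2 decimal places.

N = 3388 + 9035 + 5249 + 8526 = 26198.
The stratified mean weights each stratum mean by its population share Nₕ/N.
Σ Nₕx̄ₕ = 3388·26.66 + 9035·16.32 + 5249·50.38 + 8526·33.29 = 90324.08 + 147451.2 + 264444.62 + 283830.54 = 786050.44.
Divide by N: 786050.44 / 26198 = 30.0042... → 30.00.

30.00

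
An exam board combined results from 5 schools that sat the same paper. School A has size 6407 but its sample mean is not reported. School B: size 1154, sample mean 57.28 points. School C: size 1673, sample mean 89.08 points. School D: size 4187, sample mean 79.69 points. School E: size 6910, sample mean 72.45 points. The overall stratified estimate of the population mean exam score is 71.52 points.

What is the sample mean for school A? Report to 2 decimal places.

63.16

Σ Nₕx̄ₕ = N·μ, so 6407·x̄_A = 20331·71.52 − (1154·57.28 + 1673·89.08 + 4187·79.69 + 6910·72.45).
= 1454073.12 − 1049423.49 = 404649.63.
x̄_A = 404649.63 / 6407 = 63.1574... → 63.16.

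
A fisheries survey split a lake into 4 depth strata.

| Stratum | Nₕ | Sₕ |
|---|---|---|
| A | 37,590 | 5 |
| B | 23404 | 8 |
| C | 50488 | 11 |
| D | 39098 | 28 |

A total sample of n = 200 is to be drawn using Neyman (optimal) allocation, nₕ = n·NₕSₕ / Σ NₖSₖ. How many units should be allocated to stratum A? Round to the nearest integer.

19

A: NₕSₕ = 37590·5 = 187950
B: NₕSₕ = 23404·8 = 187232
C: NₕSₕ = 50488·11 = 555368
D: NₕSₕ = 39098·28 = 1094744
Σ NₕSₕ = 2025294.
n_A = 200·187950/2025294 = 18.560... → 19.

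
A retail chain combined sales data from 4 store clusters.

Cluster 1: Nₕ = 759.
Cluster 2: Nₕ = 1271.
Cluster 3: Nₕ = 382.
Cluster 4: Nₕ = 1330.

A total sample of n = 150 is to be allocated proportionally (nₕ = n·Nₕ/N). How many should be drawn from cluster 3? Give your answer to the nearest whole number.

15

N = 759 + 1271 + 382 + 1330 = 3742.
n_3 = 150·382/3742 = 15.313... → 15.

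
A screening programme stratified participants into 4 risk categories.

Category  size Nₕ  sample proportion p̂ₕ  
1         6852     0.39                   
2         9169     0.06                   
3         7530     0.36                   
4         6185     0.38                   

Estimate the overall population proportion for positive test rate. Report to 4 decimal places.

N = 6852 + 9169 + 7530 + 6185 = 29736.
Overall proportion = Σ (Nₕ/N)·p̂ₕ.
Σ Nₕp̂ₕ = 2672.28 + 550.14 + 2710.8 + 2350.3 = 8283.52.
8283.52 / 29736 = 0.278569... → 0.2786.

0.2786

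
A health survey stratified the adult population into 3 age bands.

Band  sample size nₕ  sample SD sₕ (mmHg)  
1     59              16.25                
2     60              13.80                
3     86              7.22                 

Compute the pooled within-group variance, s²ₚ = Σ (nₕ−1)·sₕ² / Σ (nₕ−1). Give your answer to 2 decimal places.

1: (59−1)·16.25² = 58·264.0625 = 15315.625
2: (60−1)·13.80² = 59·190.44 = 11235.96
3: (86−1)·7.22² = 85·52.1284 = 4430.914
Numerator = 30982.499; denominator = Σ(nₕ−1) = 202.
s²ₚ = 30982.499/202 = 153.3787... → 153.38.

153.38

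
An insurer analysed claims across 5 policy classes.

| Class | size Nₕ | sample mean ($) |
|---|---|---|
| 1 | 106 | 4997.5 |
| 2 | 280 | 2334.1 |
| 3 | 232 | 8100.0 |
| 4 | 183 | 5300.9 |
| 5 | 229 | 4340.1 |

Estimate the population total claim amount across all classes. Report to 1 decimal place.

Estimate total by summing Nₕ·x̄ₕ over strata.
106·4997.5 + 280·2334.1 + 232·8100.0 + 183·5300.9 + 229·4340.1 = 529735 + 653548 + 1879200 + 970064.7 + 993882.9 = 5026430.6.

5026430.6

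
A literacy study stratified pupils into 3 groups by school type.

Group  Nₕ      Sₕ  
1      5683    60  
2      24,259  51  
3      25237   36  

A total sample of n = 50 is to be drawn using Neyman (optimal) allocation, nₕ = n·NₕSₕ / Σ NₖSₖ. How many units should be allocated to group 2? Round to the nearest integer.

25

1: NₕSₕ = 5683·60 = 340980
2: NₕSₕ = 24259·51 = 1237209
3: NₕSₕ = 25237·36 = 908532
Σ NₕSₕ = 2486721.
n_2 = 50·1237209/2486721 = 24.876... → 25.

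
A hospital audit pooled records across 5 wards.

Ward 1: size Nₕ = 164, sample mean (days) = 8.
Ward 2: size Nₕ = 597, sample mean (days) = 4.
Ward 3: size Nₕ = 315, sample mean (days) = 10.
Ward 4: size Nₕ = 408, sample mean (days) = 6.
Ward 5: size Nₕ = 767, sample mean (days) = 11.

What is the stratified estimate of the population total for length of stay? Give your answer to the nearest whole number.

17735

Population total = Σ Nₕ·x̄ₕ (each stratum's size times its mean).
164·8 + 597·4 + 315·10 + 408·6 + 767·11 = 1312 + 2388 + 3150 + 2448 + 8437 = 17735.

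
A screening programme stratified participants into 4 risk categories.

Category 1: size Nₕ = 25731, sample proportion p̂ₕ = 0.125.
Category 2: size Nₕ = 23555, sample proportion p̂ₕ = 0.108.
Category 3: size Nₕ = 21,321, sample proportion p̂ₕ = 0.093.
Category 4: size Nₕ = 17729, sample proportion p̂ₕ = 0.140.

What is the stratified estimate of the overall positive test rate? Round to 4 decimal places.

Wₕ = Nₕ/N with N = 88336: 0.2913, 0.2667, 0.2414, 0.2007.
p̂_st = 0.2913·0.125 + 0.2667·0.108 + 0.2414·0.093 + 0.2007·0.140 ≈ 0.115754... → 0.1158.

0.1158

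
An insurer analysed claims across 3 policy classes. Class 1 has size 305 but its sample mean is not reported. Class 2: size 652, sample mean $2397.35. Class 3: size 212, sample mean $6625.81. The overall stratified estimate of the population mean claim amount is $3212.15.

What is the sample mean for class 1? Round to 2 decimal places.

2581.18

Σ Nₕx̄ₕ = N·μ, so 305·x̄_1 = 1169·3212.15 − (652·2397.35 + 212·6625.81).
= 3755003.35 − 2967743.92 = 787259.43.
x̄_1 = 787259.43 / 305 = 2581.1785... → 2581.18.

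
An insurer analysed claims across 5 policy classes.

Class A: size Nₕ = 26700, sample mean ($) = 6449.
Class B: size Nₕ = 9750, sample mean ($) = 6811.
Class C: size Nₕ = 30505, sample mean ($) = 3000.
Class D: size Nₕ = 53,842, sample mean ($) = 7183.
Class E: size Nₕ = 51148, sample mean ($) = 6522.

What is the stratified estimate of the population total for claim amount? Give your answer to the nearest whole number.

Estimate total by summing Nₕ·x̄ₕ over strata.
26700·6449 + 9750·6811 + 30505·3000 + 53842·7183 + 51148·6522 = 172188300 + 66407250 + 91515000 + 386747086 + 333587256 = 1050444892.

1050444892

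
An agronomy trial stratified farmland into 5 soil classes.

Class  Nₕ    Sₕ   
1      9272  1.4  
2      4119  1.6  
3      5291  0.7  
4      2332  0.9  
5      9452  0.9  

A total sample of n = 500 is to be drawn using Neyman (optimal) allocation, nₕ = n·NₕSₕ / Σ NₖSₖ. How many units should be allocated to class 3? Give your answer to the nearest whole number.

1: NₕSₕ = 9272·1.4 = 12980.8
2: NₕSₕ = 4119·1.6 = 6590.4
3: NₕSₕ = 5291·0.7 = 3703.7
4: NₕSₕ = 2332·0.9 = 2098.8
5: NₕSₕ = 9452·0.9 = 8506.8
Σ NₕSₕ = 33880.5.
n_3 = 500·3703.7/33880.5 = 54.658... → 55.

55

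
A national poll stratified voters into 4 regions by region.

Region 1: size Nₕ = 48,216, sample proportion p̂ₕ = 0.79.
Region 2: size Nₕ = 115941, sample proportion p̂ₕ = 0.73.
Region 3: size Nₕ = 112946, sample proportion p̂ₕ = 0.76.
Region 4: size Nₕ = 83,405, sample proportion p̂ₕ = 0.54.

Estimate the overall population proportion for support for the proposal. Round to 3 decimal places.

0.703

Wₕ = Nₕ/N with N = 360508: 0.1337, 0.3216, 0.3133, 0.2314.
p̂_st = 0.1337·0.79 + 0.3216·0.73 + 0.3133·0.76 + 0.2314·0.54 ≈ 0.70347... → 0.703.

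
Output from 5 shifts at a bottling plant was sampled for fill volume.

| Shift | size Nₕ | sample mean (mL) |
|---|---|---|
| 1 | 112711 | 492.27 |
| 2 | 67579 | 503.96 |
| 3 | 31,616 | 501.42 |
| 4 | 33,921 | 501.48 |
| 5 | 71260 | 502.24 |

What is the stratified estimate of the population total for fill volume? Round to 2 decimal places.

158194577.01

Population total = Σ Nₕ·x̄ₕ (each stratum's size times its mean).
112711·492.27 + 67579·503.96 + 31616·501.42 + 33921·501.48 + 71260·502.24 = 55484243.97 + 34057112.84 + 15852894.72 + 17010703.08 + 35789622.4 = 158194577.01.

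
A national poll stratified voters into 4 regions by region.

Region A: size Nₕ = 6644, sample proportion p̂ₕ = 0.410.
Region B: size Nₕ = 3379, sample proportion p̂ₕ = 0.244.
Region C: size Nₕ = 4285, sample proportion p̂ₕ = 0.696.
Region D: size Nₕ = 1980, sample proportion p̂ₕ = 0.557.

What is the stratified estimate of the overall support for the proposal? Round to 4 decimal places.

N = 6644 + 3379 + 4285 + 1980 = 16288.
Overall proportion = Σ (Nₕ/N)·p̂ₕ.
Σ Nₕp̂ₕ = 2724.04 + 824.476 + 2982.36 + 1102.86 = 7633.736.
7633.736 / 16288 = 0.468672... → 0.4687.

0.4687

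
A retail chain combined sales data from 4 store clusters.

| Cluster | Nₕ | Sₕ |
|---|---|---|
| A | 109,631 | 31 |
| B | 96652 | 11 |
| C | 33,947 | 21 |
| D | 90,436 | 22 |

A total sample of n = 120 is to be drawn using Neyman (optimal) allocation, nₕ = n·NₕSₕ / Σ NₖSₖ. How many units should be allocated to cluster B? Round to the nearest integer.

18

A: NₕSₕ = 109631·31 = 3398561
B: NₕSₕ = 96652·11 = 1063172
C: NₕSₕ = 33947·21 = 712887
D: NₕSₕ = 90436·22 = 1989592
Σ NₕSₕ = 7164212.
n_B = 120·1063172/7164212 = 17.808... → 18.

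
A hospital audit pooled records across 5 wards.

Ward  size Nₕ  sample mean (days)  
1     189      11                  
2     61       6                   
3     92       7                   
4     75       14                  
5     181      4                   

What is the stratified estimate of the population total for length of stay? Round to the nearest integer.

4863

1: 189·11 = 2079
2: 61·6 = 366
3: 92·7 = 644
4: 75·14 = 1050
5: 181·4 = 724
τ̂ = Σ Nₕx̄ₕ = 4863.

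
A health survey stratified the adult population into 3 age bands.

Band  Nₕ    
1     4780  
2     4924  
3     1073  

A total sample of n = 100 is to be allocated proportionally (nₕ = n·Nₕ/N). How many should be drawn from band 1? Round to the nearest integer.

44

N = 4780 + 4924 + 1073 = 10777.
n_1 = 100·4780/10777 = 44.354... → 44.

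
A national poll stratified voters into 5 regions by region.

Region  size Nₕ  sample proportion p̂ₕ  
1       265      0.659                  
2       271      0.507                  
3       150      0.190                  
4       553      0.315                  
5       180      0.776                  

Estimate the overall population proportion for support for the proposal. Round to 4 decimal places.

0.4612

N = 265 + 271 + 150 + 553 + 180 = 1419.
Overall proportion = Σ (Nₕ/N)·p̂ₕ.
Σ Nₕp̂ₕ = 174.635 + 137.397 + 28.5 + 174.195 + 139.68 = 654.407.
654.407 / 1419 = 0.461175... → 0.4612.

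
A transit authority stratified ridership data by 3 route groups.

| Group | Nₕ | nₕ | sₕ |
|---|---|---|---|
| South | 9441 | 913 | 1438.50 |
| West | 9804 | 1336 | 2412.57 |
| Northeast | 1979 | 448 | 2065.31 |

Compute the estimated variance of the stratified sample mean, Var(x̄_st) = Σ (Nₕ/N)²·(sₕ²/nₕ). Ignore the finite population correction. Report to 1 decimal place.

N = 21224; Wₕ = Nₕ/N.
group South: (9441/21224)²·1438.50²/913 = 448.4670
group West: (9804/21224)²·2412.57²/1336 = 929.6201
group Northeast: (1979/21224)²·2065.31²/448 = 82.7808
Sum = 1460.8679 → 1460.9.

1460.9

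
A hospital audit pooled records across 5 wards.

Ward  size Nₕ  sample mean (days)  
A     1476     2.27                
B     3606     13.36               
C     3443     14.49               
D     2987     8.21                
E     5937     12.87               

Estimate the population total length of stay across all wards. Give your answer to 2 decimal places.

A: 1476·2.27 = 3350.52
B: 3606·13.36 = 48176.16
C: 3443·14.49 = 49889.07
D: 2987·8.21 = 24523.27
E: 5937·12.87 = 76409.19
τ̂ = Σ Nₕx̄ₕ = 202348.21.

202348.21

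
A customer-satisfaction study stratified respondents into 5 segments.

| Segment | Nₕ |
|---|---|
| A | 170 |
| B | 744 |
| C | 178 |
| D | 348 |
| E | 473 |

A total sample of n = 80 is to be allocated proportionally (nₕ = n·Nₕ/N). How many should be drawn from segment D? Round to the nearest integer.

15

N = 170 + 744 + 178 + 348 + 473 = 1913.
n_D = 80·348/1913 = 14.553... → 15.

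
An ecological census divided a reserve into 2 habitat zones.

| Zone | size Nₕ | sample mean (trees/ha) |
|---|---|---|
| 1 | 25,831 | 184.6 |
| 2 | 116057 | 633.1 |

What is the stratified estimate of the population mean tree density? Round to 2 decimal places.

551.45

x̄_st = (Σ Nₕx̄ₕ) / (Σ Nₕ) = (25831·184.6 + 116057·633.1) / 141888
= 78244089.3 / 141888 = 551.4497... → 551.45.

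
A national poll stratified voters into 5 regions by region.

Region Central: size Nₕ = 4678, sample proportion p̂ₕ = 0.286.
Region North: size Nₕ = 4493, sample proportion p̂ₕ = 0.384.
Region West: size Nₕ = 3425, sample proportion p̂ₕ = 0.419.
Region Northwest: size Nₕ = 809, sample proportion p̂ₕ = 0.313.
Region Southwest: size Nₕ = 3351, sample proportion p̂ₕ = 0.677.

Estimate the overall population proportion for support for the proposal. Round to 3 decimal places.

0.419

Wₕ = Nₕ/N with N = 16756: 0.2792, 0.2681, 0.2044, 0.0483, 0.2000.
p̂_st = 0.2792·0.286 + 0.2681·0.384 + 0.2044·0.419 + 0.0483·0.313 + 0.2000·0.677 ≈ 0.41896... → 0.419.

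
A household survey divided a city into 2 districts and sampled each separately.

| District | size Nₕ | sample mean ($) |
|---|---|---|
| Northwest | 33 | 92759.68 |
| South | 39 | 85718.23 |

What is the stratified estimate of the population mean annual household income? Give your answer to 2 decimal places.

N = 72; weights Wₕ = Nₕ/N = (0.4583, 0.5417).
x̄_st = Σ Wₕ·x̄ₕ = 0.4583·92759.68 + 0.5417·85718.23 ≈ 88945.5613...
→ 88945.56.

88945.56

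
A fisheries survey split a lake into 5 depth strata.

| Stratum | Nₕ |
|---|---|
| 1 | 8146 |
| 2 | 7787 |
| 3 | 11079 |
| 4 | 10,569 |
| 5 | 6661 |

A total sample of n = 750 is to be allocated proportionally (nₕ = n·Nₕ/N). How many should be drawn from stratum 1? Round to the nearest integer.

138

Share of stratum 1 = 8146/44242 = 0.18412.
Allocate 750 × 0.18412 = 138.093... → 138.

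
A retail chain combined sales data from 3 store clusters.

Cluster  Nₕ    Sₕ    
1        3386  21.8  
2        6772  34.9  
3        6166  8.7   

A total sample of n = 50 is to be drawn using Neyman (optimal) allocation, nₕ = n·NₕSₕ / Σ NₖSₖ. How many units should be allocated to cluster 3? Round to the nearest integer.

7

1: NₕSₕ = 3386·21.8 = 73814.8
2: NₕSₕ = 6772·34.9 = 236342.8
3: NₕSₕ = 6166·8.7 = 53644.2
Σ NₕSₕ = 363801.8.
n_3 = 50·53644.2/363801.8 = 7.373... → 7.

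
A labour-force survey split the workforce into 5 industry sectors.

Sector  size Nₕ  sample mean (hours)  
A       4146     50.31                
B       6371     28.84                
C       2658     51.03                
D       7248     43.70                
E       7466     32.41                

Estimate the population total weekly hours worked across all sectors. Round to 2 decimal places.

Estimate total by summing Nₕ·x̄ₕ over strata.
4146·50.31 + 6371·28.84 + 2658·51.03 + 7248·43.70 + 7466·32.41 = 208585.26 + 183739.64 + 135637.74 + 316737.6 + 241973.06 = 1086673.30.

1086673.30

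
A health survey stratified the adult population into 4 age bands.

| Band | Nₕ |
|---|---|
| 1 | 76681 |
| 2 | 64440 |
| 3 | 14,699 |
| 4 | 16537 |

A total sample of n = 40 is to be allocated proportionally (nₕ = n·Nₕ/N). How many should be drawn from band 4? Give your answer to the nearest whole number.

N = 76681 + 64440 + 14699 + 16537 = 172357.
n_4 = 40·16537/172357 = 3.838... → 4.

4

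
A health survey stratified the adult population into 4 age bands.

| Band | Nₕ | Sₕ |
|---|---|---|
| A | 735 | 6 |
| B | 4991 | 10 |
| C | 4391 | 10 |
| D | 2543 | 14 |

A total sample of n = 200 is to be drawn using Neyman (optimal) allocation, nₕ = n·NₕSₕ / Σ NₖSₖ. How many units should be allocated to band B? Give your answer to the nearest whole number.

75

Σ NₕSₕ = 735·6 + 4991·10 + 4391·10 + 2543·14 = 133832.
Share for B: 49910/133832 = 0.37293.
n_B = 200 × 0.37293 = 74.586... → 75.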